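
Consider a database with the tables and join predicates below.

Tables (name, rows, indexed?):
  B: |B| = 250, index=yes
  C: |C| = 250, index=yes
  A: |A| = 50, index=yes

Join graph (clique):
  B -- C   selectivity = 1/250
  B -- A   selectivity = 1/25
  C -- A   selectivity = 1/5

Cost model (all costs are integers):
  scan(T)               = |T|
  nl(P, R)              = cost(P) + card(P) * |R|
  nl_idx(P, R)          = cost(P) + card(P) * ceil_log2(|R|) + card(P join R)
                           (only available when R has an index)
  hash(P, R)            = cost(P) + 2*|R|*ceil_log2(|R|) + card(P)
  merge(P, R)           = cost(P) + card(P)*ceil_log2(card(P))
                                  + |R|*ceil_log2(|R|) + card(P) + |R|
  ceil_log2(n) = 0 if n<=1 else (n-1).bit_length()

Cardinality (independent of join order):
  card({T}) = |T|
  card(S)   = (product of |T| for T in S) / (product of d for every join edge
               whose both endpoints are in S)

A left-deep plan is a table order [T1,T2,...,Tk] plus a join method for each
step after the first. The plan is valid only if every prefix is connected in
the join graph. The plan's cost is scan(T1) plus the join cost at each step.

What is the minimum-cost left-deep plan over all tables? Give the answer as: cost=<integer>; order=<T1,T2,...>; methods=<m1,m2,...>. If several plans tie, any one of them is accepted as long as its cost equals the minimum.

Selinger DP (subsets sized 1..n):
  {B}: scan cost=250, card=250
  {C}: scan cost=250, card=250
  {A}: scan cost=50, card=50
  {BC}: card=250; try (C,nl_idx)→2500, (B,nl_idx)→2500, (C,hash)→4500, (B,hash)→4500, (C,merge)→4750, (B,merge)→4750 …(+2); best=2500 via (C,nl_idx)
  {AB}: card=500; try (B,nl_idx)→950, (A,hash)→1100, (A,nl_idx)→2250, (B,merge)→2650, (A,merge)→2850, (B,hash)→4100 …(+2); best=950 via (B,nl_idx)
  {AC}: card=2500; try (A,hash)→1100, (C,merge)→2650, (A,merge)→2850, (C,nl_idx)→2950, (C,hash)→4100, (A,nl_idx)→4250 …(+2); best=1100 via (A,hash)
  {ABC}: card=100; try (A,hash)→3350, (A,nl_idx)→4100, (C,nl_idx)→5050, (A,merge)→5100, (C,hash)→5450, (B,hash)→7600 …(+6); best=3350 via (A,hash)

cost=3350; order=B,C,A; methods=nl_idx,hash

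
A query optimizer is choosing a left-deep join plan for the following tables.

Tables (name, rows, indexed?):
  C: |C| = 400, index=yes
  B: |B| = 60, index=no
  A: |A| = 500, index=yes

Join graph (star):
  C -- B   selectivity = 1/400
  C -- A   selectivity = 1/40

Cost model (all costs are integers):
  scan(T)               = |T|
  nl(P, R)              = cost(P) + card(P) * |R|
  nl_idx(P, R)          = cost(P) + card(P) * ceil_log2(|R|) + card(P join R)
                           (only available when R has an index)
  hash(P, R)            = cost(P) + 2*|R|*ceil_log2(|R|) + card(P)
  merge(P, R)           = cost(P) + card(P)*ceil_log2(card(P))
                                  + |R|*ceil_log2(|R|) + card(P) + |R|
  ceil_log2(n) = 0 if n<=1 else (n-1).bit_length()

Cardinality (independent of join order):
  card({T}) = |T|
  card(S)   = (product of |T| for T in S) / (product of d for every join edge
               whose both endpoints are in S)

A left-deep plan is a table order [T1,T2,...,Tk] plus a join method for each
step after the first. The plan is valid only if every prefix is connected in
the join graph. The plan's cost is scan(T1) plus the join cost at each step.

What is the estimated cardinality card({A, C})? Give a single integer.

Tables in S: A(500), C(400)
Edges inside S: C-A(d=40)
numerator = 500 * 400 = 200000
denominator = 40 = 40
card(S) = 200000 / 40 = 5000

5000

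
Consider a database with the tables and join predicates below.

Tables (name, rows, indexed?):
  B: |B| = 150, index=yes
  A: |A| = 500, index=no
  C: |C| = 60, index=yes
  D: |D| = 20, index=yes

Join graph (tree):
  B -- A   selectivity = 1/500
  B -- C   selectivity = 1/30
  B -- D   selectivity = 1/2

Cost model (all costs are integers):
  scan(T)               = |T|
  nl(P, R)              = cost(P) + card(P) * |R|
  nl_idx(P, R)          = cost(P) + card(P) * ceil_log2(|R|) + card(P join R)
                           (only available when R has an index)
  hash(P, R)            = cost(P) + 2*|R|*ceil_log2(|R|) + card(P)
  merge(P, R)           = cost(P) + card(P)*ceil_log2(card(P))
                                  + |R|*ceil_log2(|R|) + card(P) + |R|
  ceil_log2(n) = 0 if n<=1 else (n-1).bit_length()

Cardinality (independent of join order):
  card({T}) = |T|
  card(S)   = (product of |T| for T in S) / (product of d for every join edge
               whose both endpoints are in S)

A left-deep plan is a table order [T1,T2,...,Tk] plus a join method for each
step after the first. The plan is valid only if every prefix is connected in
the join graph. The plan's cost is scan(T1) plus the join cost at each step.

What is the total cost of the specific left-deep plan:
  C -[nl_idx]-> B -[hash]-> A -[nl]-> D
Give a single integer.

16140

step 1: scan C: cost=60, card=60
step 2: join B via nl_idx
    card(P join B) = 60*150/(30) = 300
    cost = 60 + 60*8 + 300 = 840
step 3: join A via hash
    card(P join A) = 300*500/(500) = 300
    cost = 840 + 2*500*9 + 300 = 10140
step 4: join D via nl
    card(P join D) = 300*20/(2) = 3000
    cost = 10140 + 300*20 = 16140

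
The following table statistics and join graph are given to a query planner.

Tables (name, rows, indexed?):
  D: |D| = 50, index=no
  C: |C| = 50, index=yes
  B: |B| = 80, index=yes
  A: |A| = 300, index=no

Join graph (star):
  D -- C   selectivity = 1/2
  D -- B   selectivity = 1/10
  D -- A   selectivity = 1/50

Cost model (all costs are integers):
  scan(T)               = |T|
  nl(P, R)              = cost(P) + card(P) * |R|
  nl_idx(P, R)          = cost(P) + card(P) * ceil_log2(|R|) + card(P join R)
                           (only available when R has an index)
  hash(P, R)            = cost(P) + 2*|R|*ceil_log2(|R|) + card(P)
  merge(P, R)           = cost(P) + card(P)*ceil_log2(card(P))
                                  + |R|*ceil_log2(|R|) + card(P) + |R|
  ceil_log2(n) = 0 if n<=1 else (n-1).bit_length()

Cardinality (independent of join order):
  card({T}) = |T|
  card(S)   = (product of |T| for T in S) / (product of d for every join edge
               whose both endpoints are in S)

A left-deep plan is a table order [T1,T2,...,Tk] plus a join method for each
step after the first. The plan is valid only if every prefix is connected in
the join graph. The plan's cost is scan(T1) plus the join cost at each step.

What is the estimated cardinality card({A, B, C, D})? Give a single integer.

Tables in S: A(300), B(80), C(50), D(50)
Edges inside S: D-C(d=2), D-B(d=10), D-A(d=50)
numerator = 300 * 80 * 50 * 50 = 60000000
denominator = 2 * 10 * 50 = 1000
card(S) = 60000000 / 1000 = 60000

60000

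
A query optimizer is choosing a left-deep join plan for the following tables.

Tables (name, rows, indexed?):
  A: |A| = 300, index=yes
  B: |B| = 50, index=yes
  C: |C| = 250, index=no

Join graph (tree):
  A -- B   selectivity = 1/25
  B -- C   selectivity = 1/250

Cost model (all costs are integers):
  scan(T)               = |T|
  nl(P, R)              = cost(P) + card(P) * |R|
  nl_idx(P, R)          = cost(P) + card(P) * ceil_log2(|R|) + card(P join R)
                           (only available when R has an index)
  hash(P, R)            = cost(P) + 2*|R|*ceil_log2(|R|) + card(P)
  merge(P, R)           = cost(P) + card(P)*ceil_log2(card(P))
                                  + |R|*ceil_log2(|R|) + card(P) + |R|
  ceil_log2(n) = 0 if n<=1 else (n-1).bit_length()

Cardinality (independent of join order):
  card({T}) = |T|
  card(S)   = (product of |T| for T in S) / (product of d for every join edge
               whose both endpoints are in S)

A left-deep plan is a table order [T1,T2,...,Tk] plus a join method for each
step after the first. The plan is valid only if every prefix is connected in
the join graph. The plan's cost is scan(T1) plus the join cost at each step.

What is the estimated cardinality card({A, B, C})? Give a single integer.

Tables in S: A(300), B(50), C(250)
Edges inside S: A-B(d=25), B-C(d=250)
numerator = 300 * 50 * 250 = 3750000
denominator = 25 * 250 = 6250
card(S) = 3750000 / 6250 = 600

600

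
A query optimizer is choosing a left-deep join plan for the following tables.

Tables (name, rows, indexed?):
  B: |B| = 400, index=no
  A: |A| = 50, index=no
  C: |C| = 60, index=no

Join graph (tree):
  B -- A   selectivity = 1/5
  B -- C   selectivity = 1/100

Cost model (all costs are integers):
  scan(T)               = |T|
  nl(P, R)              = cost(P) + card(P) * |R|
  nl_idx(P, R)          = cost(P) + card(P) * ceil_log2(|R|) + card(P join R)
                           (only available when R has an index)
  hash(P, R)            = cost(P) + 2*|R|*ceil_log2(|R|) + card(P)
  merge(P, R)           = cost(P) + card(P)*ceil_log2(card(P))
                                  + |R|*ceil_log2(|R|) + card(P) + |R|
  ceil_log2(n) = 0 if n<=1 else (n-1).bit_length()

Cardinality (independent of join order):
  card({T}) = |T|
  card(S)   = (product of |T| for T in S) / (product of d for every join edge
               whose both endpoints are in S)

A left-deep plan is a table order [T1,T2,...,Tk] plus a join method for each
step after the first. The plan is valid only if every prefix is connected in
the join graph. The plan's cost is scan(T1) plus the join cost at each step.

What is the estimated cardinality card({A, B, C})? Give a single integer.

Tables in S: A(50), B(400), C(60)
Edges inside S: B-A(d=5), B-C(d=100)
numerator = 50 * 400 * 60 = 1200000
denominator = 5 * 100 = 500
card(S) = 1200000 / 500 = 2400

2400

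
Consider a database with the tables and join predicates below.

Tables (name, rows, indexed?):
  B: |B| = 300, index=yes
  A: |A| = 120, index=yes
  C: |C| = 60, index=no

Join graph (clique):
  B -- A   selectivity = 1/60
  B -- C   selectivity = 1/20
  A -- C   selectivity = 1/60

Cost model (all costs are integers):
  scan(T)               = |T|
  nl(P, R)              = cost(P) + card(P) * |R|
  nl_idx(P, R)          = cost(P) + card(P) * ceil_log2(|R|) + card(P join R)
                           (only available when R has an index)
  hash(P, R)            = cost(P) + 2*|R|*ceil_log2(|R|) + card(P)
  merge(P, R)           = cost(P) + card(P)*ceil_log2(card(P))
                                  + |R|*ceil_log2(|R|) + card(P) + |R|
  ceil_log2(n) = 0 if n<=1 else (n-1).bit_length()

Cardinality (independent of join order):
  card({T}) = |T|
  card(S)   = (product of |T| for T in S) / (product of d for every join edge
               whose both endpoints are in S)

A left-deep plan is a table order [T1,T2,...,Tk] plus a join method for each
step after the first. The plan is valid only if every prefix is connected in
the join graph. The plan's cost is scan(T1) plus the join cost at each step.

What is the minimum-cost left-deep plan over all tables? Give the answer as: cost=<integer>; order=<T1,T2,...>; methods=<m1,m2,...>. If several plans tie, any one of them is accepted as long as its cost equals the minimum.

cost=1710; order=C,A,B; methods=nl_idx,nl_idx

Selinger DP (subsets sized 1..n):
  {B}: scan cost=300, card=300
  {A}: scan cost=120, card=120
  {C}: scan cost=60, card=60
  {AB}: card=600; try (B,nl_idx)→1800, (A,hash)→2280, (A,nl_idx)→3000, (B,merge)→4080, (A,merge)→4260, (B,hash)→5640 …(+2); best=1800 via (B,nl_idx)
  {BC}: card=900; try (C,hash)→1320, (B,nl_idx)→1500, (B,merge)→3480, (C,merge)→3720, (B,hash)→5520, (B,nl)→18060 …(+1); best=1320 via (C,hash)
  {AC}: card=120; try (A,nl_idx)→600, (C,hash)→960, (A,merge)→1440, (C,merge)→1500, (A,hash)→1800, (A,nl)→7260 …(+1); best=600 via (A,nl_idx)
  {ABC}: card=30; try (B,nl_idx)→1710, (C,hash)→3120, (A,hash)→3900, (B,merge)→4560, (B,hash)→6120, (A,nl_idx)→7650 …(+5); best=1710 via (B,nl_idx)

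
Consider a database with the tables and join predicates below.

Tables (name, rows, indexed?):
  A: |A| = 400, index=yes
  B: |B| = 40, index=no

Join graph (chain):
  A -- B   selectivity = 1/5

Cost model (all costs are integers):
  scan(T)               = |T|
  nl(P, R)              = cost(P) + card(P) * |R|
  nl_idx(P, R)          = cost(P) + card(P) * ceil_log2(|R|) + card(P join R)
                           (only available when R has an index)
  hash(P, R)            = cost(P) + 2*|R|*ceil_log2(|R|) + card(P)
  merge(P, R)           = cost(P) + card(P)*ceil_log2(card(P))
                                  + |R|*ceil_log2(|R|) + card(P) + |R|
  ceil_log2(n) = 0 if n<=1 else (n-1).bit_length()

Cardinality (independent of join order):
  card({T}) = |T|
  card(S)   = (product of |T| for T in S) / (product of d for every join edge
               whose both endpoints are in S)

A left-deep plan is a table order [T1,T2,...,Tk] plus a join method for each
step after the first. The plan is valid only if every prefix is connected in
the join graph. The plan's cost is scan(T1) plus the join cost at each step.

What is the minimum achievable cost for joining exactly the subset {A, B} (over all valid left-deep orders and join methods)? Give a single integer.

1280

Selinger DP over subsets of {A,B}:
  {A}: scan cost=400, card=400
  {B}: scan cost=40, card=40
  {AB}: card=3200; try (B,hash)→1280, (A,nl_idx)→3600, (A,merge)→4320, (B,merge)→4680, (A,hash)→7280, (A,nl)→16040 …(+1); best=1280 via (B,hash)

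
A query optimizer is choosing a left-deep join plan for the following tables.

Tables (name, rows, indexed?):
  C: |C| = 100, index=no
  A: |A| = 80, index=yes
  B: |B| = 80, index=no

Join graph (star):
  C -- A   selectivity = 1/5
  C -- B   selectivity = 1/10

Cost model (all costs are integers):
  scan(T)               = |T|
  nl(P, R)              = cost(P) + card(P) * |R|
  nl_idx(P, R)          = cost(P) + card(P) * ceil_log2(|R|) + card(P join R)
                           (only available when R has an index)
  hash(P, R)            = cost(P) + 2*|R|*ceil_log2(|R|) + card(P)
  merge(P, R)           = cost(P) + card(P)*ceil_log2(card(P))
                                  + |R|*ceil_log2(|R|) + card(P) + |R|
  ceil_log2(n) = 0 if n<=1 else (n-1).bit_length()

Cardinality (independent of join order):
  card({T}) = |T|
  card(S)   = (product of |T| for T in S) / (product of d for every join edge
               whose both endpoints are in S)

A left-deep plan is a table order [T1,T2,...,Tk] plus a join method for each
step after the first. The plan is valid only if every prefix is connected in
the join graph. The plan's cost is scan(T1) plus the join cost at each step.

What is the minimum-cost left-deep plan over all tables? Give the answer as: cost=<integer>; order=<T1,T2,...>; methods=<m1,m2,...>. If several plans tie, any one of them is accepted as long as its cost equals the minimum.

Selinger DP (subsets sized 1..n):
  {C}: scan cost=100, card=100
  {A}: scan cost=80, card=80
  {B}: scan cost=80, card=80
  {AC}: card=1600; try (A,hash)→1320, (C,merge)→1520, (A,merge)→1540, (C,hash)→1560, (A,nl_idx)→2400, (C,nl)→8080 …(+1); best=1320 via (A,hash)
  {BC}: card=800; try (B,hash)→1320, (C,merge)→1520, (B,merge)→1540, (C,hash)→1560, (C,nl)→8080, (B,nl)→8100; best=1320 via (B,hash)
  {ABC}: card=12800; try (A,hash)→3240, (B,hash)→4040, (A,merge)→10760, (A,nl_idx)→19720, (B,merge)→21160, (A,nl)→65320 …(+1); best=3240 via (A,hash)

cost=3240; order=C,B,A; methods=hash,hash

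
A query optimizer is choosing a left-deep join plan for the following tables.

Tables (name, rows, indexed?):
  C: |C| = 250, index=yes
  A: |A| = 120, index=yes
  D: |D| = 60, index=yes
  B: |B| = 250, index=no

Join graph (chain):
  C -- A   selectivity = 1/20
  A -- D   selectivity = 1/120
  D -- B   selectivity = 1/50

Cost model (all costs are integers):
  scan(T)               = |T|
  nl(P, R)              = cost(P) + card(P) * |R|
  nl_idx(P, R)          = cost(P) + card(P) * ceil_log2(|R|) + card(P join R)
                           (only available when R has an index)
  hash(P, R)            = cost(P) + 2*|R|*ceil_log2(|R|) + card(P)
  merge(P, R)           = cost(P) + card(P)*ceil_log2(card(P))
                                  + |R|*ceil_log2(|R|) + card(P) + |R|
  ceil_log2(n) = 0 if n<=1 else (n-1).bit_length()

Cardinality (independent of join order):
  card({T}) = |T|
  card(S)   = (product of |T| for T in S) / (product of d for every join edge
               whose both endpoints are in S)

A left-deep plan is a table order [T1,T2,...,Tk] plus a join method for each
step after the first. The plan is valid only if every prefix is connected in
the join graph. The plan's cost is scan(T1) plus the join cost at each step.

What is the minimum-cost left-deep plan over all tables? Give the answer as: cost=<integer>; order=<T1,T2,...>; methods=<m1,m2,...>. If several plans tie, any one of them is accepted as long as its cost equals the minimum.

cost=6520; order=D,A,C,B; methods=nl_idx,nl_idx,hash

Selinger DP (subsets sized 1..n):
  {C}: scan cost=250, card=250
  {A}: scan cost=120, card=120
  {D}: scan cost=60, card=60
  {B}: scan cost=250, card=250
  {AC}: card=1500; try (A,hash)→2180, (C,nl_idx)→2580, (C,merge)→3330, (A,merge)→3460, (A,nl_idx)→3500, (C,hash)→4240 …(+2); best=2180 via (A,hash)
  {AD}: card=60; try (A,nl_idx)→540, (D,nl_idx)→900, (D,hash)→960, (A,merge)→1440, (D,merge)→1500, (A,hash)→1800 …(+2); best=540 via (A,nl_idx)
  {BD}: card=300; try (D,hash)→1220, (D,nl_idx)→2050, (B,merge)→2730, (D,merge)→2920, (B,hash)→4120, (B,nl)→15060 …(+1); best=1220 via (D,hash)
  {ACD}: card=750; try (C,nl_idx)→1770, (C,merge)→3210, (D,hash)→4400, (C,hash)→4600, (D,nl_idx)→11930, (C,nl)→15540 …(+2); best=1770 via (C,nl_idx)
  {ABD}: card=300; try (A,hash)→3200, (B,merge)→3210, (A,nl_idx)→3620, (B,hash)→4600, (A,merge)→5180, (B,nl)→15540 …(+1); best=3200 via (A,hash)
  {ABCD}: card=3750; try (B,hash)→6520, (C,hash)→7500, (C,merge)→8450, (C,nl_idx)→9350, (B,merge)→12270, (C,nl)→78200 …(+1); best=6520 via (B,hash)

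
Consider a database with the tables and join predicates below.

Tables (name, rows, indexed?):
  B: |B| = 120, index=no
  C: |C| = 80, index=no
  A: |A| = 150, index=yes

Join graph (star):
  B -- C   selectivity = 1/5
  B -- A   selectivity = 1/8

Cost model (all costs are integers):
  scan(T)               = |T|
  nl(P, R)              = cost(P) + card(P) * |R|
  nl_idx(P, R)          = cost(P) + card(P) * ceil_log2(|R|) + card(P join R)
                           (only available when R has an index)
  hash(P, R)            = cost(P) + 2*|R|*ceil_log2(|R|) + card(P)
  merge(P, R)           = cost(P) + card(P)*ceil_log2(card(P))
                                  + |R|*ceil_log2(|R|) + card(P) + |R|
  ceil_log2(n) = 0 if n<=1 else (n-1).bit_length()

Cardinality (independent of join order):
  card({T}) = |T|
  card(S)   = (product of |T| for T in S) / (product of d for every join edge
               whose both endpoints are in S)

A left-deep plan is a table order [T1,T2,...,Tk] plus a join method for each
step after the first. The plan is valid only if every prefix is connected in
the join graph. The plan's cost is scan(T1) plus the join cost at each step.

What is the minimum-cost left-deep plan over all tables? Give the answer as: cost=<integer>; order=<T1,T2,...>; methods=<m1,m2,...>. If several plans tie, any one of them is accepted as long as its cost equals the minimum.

cost=5350; order=A,B,C; methods=hash,hash

Selinger DP (subsets sized 1..n):
  {B}: scan cost=120, card=120
  {C}: scan cost=80, card=80
  {A}: scan cost=150, card=150
  {BC}: card=1920; try (C,hash)→1360, (B,merge)→1680, (C,merge)→1720, (B,hash)→1840, (B,nl)→9680, (C,nl)→9720; best=1360 via (C,hash)
  {AB}: card=2250; try (B,hash)→1980, (A,merge)→2430, (B,merge)→2460, (A,hash)→2640, (A,nl_idx)→3330, (A,nl)→18120 …(+1); best=1980 via (B,hash)
  {ABC}: card=36000; try (C,hash)→5350, (A,hash)→5680, (A,merge)→25750, (C,merge)→31870, (A,nl_idx)→52720, (C,nl)→181980 …(+1); best=5350 via (C,hash)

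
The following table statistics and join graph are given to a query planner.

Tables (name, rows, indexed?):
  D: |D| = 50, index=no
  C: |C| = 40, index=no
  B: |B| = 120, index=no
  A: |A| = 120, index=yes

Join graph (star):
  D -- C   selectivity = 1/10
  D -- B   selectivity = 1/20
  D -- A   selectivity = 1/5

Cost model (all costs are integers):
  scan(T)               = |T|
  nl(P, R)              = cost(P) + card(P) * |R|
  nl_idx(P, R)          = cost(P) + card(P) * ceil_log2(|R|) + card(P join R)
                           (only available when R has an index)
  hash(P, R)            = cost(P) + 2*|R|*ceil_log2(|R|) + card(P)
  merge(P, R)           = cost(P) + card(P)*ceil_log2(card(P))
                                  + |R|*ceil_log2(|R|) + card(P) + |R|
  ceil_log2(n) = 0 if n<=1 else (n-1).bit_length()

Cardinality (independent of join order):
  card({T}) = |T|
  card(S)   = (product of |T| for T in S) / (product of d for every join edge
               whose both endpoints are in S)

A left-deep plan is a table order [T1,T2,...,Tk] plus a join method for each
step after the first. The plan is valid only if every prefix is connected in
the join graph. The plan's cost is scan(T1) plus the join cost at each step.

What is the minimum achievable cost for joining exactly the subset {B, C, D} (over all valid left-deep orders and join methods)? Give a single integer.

1620

Selinger DP over subsets of {B,C,D}:
  {D}: scan cost=50, card=50
  {C}: scan cost=40, card=40
  {B}: scan cost=120, card=120
  {CD}: card=200; try (C,hash)→580, (D,merge)→670, (D,hash)→680, (C,merge)→680, (D,nl)→2040, (C,nl)→2050; best=580 via (C,hash)
  {BD}: card=300; try (D,hash)→840, (B,merge)→1360, (D,merge)→1430, (B,hash)→1780, (B,nl)→6050, (D,nl)→6120; best=840 via (D,hash)
  {BCD}: card=1200; try (C,hash)→1620, (B,hash)→2460, (B,merge)→3340, (C,merge)→4120, (C,nl)→12840, (B,nl)→24580; best=1620 via (C,hash)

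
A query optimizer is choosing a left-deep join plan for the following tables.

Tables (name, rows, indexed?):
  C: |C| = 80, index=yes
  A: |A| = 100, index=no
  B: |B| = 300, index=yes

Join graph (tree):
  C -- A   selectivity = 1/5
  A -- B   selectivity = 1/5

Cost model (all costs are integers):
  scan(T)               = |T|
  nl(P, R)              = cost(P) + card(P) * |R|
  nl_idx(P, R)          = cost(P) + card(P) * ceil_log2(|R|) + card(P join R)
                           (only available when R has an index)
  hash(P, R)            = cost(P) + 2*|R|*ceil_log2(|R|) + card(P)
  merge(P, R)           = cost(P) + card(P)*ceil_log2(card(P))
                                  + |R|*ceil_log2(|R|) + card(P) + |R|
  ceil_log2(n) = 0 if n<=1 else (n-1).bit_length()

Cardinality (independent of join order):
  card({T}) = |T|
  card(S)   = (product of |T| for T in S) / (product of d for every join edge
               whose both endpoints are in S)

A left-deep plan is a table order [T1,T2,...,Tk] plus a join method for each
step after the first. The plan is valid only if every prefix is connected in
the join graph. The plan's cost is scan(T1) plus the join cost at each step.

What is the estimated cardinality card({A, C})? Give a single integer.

1600

Tables in S: A(100), C(80)
Edges inside S: C-A(d=5)
numerator = 100 * 80 = 8000
denominator = 5 = 5
card(S) = 8000 / 5 = 1600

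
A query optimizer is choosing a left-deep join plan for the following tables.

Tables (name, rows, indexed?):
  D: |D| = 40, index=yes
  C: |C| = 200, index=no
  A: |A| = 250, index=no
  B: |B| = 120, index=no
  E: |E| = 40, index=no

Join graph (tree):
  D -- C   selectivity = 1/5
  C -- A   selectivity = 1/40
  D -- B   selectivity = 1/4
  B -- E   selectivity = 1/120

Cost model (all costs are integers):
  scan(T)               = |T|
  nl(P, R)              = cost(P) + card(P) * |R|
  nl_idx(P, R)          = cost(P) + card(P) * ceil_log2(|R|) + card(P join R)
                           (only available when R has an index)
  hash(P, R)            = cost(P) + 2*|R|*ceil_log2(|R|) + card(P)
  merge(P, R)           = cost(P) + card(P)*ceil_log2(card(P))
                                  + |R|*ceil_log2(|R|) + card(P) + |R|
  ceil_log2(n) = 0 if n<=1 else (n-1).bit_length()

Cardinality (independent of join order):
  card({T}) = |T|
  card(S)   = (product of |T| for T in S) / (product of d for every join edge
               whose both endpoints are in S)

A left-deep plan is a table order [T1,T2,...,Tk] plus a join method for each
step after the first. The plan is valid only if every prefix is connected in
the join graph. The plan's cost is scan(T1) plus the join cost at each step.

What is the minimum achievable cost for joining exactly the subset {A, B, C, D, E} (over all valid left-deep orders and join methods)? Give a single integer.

24840

Selinger DP over subsets of {A,B,C,D,E}:
  {D}: scan cost=40, card=40
  {C}: scan cost=200, card=200
  {A}: scan cost=250, card=250
  {B}: scan cost=120, card=120
  {E}: scan cost=40, card=40
  {CD}: card=1600; try (D,hash)→880, (C,merge)→2120, (D,merge)→2280, (D,nl_idx)→3000, (C,hash)→3280, (C,nl)→8040 …(+1); best=880 via (D,hash)
  {BD}: card=1200; try (D,hash)→720, (B,merge)→1280, (D,merge)→1360, (B,hash)→1760, (D,nl_idx)→2040, (B,nl)→4840 …(+1); best=720 via (D,hash)
  {AC}: card=1250; try (C,hash)→3700, (A,merge)→4250, (C,merge)→4300, (A,hash)→4400, (A,nl)→50200, (C,nl)→50250; best=3700 via (C,hash)
  {BE}: card=40; try (E,hash)→720, (B,merge)→1280, (E,merge)→1360, (B,hash)→1760, (B,nl)→4840, (E,nl)→4920; best=720 via (E,hash)
  {ACD}: card=10000; try (D,hash)→5430, (A,hash)→6480, (D,merge)→18980, (D,nl_idx)→21200, (A,merge)→22330, (D,nl)→53700 …(+1); best=5430 via (D,hash)
  {BCD}: card=48000; try (B,hash)→4160, (C,hash)→5120, (C,merge)→16920, (B,merge)→21040, (B,nl)→192880, (C,nl)→240720; best=4160 via (B,hash)
  {BDE}: card=400; try (D,hash)→1240, (D,merge)→1280, (D,nl_idx)→1360, (D,nl)→2320, (E,hash)→2400, (E,merge)→15400 …(+1); best=1240 via (D,hash)
  {ABCD}: card=300000; try (B,hash)→17110, (A,hash)→56160, (B,merge)→156390, (A,merge)→822410, (B,nl)→1205430, (A,nl)→12004160; best=17110 via (B,hash)
  {BCDE}: card=16000; try (C,hash)→4840, (C,merge)→7040, (E,hash)→52640, (C,nl)→81240, (E,merge)→820440, (E,nl)→1924160; best=4840 via (C,hash)
  {ABCDE}: card=100000; try (A,hash)→24840, (A,merge)→247090, (E,hash)→317590, (A,nl)→4004840, (E,merge)→6017390, (E,nl)→12017110; best=24840 via (A,hash)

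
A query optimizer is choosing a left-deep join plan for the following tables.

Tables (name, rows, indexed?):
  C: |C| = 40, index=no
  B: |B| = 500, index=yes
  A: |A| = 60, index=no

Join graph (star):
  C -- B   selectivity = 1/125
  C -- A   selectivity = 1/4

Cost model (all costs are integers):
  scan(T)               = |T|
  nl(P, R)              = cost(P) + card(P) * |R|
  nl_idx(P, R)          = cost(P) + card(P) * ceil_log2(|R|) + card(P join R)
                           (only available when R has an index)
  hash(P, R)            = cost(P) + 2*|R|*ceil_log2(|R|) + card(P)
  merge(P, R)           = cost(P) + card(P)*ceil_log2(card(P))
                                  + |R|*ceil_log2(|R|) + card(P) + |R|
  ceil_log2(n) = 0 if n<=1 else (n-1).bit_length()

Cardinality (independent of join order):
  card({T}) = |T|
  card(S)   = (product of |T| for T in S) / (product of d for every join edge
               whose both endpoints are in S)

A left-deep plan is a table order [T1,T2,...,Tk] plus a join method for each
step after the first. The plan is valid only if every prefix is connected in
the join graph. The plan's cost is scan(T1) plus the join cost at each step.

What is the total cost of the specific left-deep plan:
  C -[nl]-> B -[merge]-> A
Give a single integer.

step 1: scan C: cost=40, card=40
step 2: join B via nl
    card(P join B) = 40*500/(125) = 160
    cost = 40 + 40*500 = 20040
step 3: join A via merge
    card(P join A) = 160*60/(4) = 2400
    cost = 20040 + 160*8 + 60*6 + 160 + 60 = 21900

21900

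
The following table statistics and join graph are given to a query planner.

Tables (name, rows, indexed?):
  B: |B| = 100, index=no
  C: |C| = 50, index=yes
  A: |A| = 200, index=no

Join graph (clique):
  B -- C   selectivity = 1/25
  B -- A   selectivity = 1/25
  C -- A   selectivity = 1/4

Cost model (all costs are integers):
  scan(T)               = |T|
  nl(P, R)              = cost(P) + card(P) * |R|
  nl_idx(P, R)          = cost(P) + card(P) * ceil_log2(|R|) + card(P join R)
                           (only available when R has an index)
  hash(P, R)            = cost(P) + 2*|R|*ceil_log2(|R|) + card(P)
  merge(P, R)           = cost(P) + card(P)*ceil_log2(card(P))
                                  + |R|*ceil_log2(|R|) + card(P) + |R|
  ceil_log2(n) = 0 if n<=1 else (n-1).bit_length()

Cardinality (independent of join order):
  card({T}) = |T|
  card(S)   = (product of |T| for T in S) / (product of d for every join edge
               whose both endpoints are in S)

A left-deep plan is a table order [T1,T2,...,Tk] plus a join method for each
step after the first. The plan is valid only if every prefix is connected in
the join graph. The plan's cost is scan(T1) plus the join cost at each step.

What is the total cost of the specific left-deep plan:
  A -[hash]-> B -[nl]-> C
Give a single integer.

41800

step 1: scan A: cost=200, card=200
step 2: join B via hash
    card(P join B) = 200*100/(25) = 800
    cost = 200 + 2*100*7 + 200 = 1800
step 3: join C via nl
    card(P join C) = 800*50/(25*4) = 400
    cost = 1800 + 800*50 = 41800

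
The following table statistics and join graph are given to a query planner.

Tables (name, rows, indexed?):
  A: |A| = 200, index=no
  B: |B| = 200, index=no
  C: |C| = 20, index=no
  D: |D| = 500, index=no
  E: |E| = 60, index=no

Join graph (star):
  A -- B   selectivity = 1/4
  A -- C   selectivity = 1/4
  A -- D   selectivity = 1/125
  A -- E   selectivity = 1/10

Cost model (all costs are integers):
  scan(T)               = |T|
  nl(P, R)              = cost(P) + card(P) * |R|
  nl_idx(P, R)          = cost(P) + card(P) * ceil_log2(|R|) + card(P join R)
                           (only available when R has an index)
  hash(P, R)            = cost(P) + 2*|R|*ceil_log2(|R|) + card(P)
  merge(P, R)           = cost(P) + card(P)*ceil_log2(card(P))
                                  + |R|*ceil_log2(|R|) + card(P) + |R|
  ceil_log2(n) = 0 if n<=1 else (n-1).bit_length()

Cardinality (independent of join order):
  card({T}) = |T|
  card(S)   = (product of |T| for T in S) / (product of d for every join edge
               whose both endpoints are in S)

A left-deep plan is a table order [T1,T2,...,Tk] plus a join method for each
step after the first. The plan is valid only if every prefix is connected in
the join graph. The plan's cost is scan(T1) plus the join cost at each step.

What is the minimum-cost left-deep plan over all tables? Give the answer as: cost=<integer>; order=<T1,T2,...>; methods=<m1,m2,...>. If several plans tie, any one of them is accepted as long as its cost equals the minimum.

Selinger DP (subsets sized 1..n):
  {A}: scan cost=200, card=200
  {B}: scan cost=200, card=200
  {C}: scan cost=20, card=20
  {D}: scan cost=500, card=500
  {E}: scan cost=60, card=60
  {AB}: card=10000; try (B,hash)→3600, (A,hash)→3600, (B,merge)→3800, (A,merge)→3800, (B,nl)→40200, (A,nl)→40200; best=3600 via (B,hash)
  {AC}: card=1000; try (C,hash)→600, (A,merge)→1940, (C,merge)→2120, (A,hash)→3240, (A,nl)→4020, (C,nl)→4200; best=600 via (C,hash)
  {AD}: card=800; try (A,hash)→4200, (D,merge)→7000, (A,merge)→7300, (D,hash)→9400, (D,nl)→100200, (A,nl)→100500; best=4200 via (A,hash)
  {AE}: card=1200; try (E,hash)→1120, (A,merge)→2280, (E,merge)→2420, (A,hash)→3320, (A,nl)→12060, (E,nl)→12200; best=1120 via (E,hash)
  {ABC}: card=50000; try (B,hash)→4800, (B,merge)→13400, (C,hash)→13800, (C,merge)→153720, (B,nl)→200600, (C,nl)→203600; best=4800 via (B,hash)
  {ABD}: card=40000; try (B,hash)→8200, (B,merge)→14800, (D,hash)→22600, (D,merge)→158600, (B,nl)→164200, (D,nl)→5003600; best=8200 via (B,hash)
  {ABE}: card=60000; try (B,hash)→5520, (E,hash)→14320, (B,merge)→17320, (E,merge)→154020, (B,nl)→241120, (E,nl)→603600; best=5520 via (B,hash)
  {ACD}: card=4000; try (C,hash)→5200, (D,hash)→10600, (C,merge)→13120, (D,merge)→16600, (C,nl)→20200, (D,nl)→500600; best=5200 via (C,hash)
  {ACE}: card=6000; try (E,hash)→2320, (C,hash)→2520, (E,merge)→12020, (C,merge)→15640, (C,nl)→25120, (E,nl)→60600; best=2320 via (E,hash)
  {ADE}: card=4800; try (E,hash)→5720, (D,hash)→11320, (E,merge)→13420, (D,merge)→20520, (E,nl)→52200, (D,nl)→601120; best=5720 via (E,hash)
  {ABCD}: card=200000; try (B,hash)→12400, (C,hash)→48400, (B,merge)→59000, (D,hash)→63800, (C,merge)→688320, (B,nl)→805200 …(+3); best=12400 via (B,hash)
  {ABCE}: card=300000; try (B,hash)→11520, (E,hash)→55520, (C,hash)→65720, (B,merge)→88120, (E,merge)→855220, (C,merge)→1025640 …(+3); best=11520 via (B,hash)
  {ABDE}: card=240000; try (B,hash)→13720, (E,hash)→48920, (D,hash)→74520, (B,merge)→74720, (E,merge)→688620, (B,nl)→965720 …(+3); best=13720 via (B,hash)
  {ACDE}: card=24000; try (E,hash)→9920, (C,hash)→10720, (D,hash)→17320, (E,merge)→57620, (C,merge)→73040, (D,merge)→91320 …(+3); best=9920 via (E,hash)
  {ABCDE}: card=1200000; try (B,hash)→37120, (E,hash)→213120, (C,hash)→253920, (D,hash)→320520, (B,merge)→395720, (E,merge)→3812820 …(+6); best=37120 via (B,hash)

cost=37120; order=D,A,C,E,B; methods=hash,hash,hash,hash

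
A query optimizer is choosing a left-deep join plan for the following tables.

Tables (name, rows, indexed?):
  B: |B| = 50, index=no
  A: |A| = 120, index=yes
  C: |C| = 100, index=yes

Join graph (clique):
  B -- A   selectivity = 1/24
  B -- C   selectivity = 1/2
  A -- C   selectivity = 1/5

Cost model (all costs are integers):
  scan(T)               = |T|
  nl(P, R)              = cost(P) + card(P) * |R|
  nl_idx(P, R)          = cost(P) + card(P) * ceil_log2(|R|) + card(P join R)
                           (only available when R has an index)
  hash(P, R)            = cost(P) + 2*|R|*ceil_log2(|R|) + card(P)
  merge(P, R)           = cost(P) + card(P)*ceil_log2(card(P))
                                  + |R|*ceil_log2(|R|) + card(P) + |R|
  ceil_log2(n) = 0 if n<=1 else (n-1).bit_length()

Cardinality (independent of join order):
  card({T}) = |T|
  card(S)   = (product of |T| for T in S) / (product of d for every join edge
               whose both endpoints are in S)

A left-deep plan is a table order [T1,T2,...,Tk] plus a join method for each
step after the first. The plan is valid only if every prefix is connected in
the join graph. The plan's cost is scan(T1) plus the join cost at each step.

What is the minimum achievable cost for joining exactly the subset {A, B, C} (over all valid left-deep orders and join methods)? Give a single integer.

Selinger DP over subsets of {A,B,C}:
  {B}: scan cost=50, card=50
  {A}: scan cost=120, card=120
  {C}: scan cost=100, card=100
  {AB}: card=250; try (A,nl_idx)→650, (B,hash)→840, (A,merge)→1360, (B,merge)→1430, (A,hash)→1780, (A,nl)→6050 …(+1); best=650 via (A,nl_idx)
  {BC}: card=2500; try (B,hash)→800, (C,merge)→1200, (B,merge)→1250, (C,hash)→1500, (C,nl_idx)→2900, (C,nl)→5050 …(+1); best=800 via (B,hash)
  {AC}: card=2400; try (C,hash)→1640, (A,merge)→1860, (C,merge)→1880, (A,hash)→1880, (A,nl_idx)→3200, (C,nl_idx)→3360 …(+2); best=1640 via (C,hash)
  {ABC}: card=2500; try (C,hash)→2300, (C,merge)→3700, (B,hash)→4640, (C,nl_idx)→4900, (A,hash)→4980, (A,nl_idx)→20800 …(+5); best=2300 via (C,hash)

2300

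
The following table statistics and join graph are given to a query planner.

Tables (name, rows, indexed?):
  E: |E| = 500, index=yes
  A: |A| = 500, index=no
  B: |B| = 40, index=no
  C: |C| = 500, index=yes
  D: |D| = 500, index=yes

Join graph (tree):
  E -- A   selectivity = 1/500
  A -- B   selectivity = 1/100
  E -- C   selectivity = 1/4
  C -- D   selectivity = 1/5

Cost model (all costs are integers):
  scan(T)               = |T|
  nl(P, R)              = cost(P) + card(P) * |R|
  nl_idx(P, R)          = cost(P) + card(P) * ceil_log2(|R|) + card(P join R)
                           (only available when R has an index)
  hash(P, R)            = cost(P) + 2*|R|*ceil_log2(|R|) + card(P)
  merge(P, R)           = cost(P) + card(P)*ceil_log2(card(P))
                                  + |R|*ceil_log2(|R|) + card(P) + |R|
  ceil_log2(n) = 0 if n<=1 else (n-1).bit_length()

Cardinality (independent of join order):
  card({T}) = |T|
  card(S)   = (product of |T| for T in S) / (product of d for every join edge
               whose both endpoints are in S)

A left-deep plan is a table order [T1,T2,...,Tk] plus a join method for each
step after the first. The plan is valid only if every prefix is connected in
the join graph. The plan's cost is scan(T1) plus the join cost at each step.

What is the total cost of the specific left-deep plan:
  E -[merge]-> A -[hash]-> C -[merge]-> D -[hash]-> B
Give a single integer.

step 1: scan E: cost=500, card=500
step 2: join A via merge
    card(P join A) = 500*500/(500) = 500
    cost = 500 + 500*9 + 500*9 + 500 + 500 = 10500
step 3: join C via hash
    card(P join C) = 500*500/(4) = 62500
    cost = 10500 + 2*500*9 + 500 = 20000
step 4: join D via merge
    card(P join D) = 62500*500/(5) = 6250000
    cost = 20000 + 62500*16 + 500*9 + 62500 + 500 = 1087500
step 5: join B via hash
    card(P join B) = 6250000*40/(100) = 2500000
    cost = 1087500 + 2*40*6 + 6250000 = 7337980

7337980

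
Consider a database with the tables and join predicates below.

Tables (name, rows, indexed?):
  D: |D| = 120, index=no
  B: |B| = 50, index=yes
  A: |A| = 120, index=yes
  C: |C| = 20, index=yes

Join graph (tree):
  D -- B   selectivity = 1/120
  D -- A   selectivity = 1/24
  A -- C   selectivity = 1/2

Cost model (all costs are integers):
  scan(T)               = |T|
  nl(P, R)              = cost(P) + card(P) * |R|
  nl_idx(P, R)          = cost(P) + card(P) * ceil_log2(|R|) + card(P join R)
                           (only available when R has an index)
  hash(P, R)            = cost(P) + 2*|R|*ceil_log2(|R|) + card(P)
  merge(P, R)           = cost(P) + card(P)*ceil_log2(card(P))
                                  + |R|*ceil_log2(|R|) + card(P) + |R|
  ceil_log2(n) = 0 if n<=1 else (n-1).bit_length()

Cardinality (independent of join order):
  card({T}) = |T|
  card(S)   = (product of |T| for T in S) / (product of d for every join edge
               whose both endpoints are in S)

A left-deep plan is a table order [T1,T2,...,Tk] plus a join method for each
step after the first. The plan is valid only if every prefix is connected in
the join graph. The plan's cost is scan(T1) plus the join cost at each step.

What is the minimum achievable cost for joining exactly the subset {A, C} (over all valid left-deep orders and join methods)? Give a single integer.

440

Selinger DP over subsets of {A,C}:
  {A}: scan cost=120, card=120
  {C}: scan cost=20, card=20
  {AC}: card=1200; try (C,hash)→440, (A,merge)→1100, (C,merge)→1200, (A,nl_idx)→1360, (A,hash)→1720, (C,nl_idx)→1920 …(+2); best=440 via (C,hash)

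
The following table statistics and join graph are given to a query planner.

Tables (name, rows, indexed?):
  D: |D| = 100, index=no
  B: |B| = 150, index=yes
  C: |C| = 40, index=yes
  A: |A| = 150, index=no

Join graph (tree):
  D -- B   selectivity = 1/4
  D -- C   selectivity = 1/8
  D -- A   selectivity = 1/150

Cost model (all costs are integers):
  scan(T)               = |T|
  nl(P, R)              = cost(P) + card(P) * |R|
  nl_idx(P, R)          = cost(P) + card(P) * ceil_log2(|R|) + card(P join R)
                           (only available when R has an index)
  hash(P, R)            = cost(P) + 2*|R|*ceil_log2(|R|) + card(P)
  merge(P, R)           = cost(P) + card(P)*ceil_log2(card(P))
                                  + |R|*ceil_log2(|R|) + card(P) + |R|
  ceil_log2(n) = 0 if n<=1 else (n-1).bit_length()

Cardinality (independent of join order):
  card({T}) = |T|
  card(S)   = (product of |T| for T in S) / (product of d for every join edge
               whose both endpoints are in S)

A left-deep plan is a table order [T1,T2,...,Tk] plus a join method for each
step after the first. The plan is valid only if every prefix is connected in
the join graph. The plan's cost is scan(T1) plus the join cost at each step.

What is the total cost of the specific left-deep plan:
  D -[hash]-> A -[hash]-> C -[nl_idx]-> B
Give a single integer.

step 1: scan D: cost=100, card=100
step 2: join A via hash
    card(P join A) = 100*150/(150) = 100
    cost = 100 + 2*150*8 + 100 = 2600
step 3: join C via hash
    card(P join C) = 100*40/(8) = 500
    cost = 2600 + 2*40*6 + 100 = 3180
step 4: join B via nl_idx
    card(P join B) = 500*150/(4) = 18750
    cost = 3180 + 500*8 + 18750 = 25930

25930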